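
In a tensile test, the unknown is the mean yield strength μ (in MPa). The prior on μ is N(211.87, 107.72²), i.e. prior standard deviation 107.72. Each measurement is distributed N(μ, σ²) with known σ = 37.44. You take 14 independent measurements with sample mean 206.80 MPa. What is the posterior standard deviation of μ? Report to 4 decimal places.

For Normal data with known variance σ², a Normal(μ₀, σ₀²) prior on μ is conjugate. Posterior precision = 1/σ₀² + n/σ²; posterior mean is the precision-weighted average of μ₀ and x̄.
σ₀² = 107.72² = 11603.5984, σ² = 37.44² = 1401.7536; σ² + n·σ₀² = 1401.7536 + 14·11603.5984 = 163852.1312.
Posterior precision = 1/σ₀² + n/σ² = 1/11603.5984 + 14/1401.7536 = (σ² + n·σ₀²)/(σ₀²σ²) = 163852.1312/(11603.5984·1401.7536); posterior variance σₙ² = σ₀²σ²/(σ² + n·σ₀²) = 11603.5984·1401.7536/163852.1312 = 99.268686.
Posterior SD = √σₙ² = √(11603.5984·1401.7536/163852.1312) = 9.9634.

9.9634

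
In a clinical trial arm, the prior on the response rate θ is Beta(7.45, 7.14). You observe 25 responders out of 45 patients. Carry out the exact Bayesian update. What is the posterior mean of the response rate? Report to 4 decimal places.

0.5446

The Beta prior is conjugate to a Binomial/Bernoulli likelihood; the update adds successes to α and failures to β.
Posterior: Beta(α+k, β+n−k) = Beta(7.45+25, 7.14+20) = Beta(32.45, 27.14).
Posterior mean = α/(α+β) = 32.45/59.59 = 0.5446.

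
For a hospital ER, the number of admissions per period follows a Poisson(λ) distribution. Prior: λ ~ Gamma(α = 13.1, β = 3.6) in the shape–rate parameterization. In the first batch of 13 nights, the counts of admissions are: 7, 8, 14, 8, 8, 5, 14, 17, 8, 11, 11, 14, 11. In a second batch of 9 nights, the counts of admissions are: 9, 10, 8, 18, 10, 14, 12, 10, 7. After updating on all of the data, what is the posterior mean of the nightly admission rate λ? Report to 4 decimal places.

9.6523

With a Gamma(shape α, rate β) prior, the Poisson likelihood is conjugate: the posterior is Gamma(α + ΣXᵢ, β + n).
Batch 1: sum of counts S = 136 over n = 13 nights.
After batch 1: Gamma(α+S, β+n) = Gamma(13.1+136, 3.6+13) = Gamma(149.1, 16.6).
Batch 2: sum of counts S = 98 over n = 9 nights.
After batch 2: Gamma(α+S, β+n) = Gamma(149.1+98, 16.6+9) = Gamma(247.1, 25.6).
Posterior mean = α/β = 247.1/25.6 = 9.6523.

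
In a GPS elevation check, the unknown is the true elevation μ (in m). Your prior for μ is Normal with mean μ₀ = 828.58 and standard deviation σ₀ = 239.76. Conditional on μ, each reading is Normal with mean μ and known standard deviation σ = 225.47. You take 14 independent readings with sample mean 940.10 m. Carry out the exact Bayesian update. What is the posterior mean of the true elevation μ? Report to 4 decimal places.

933.4741

For Normal data with known variance σ², a Normal(μ₀, σ₀²) prior on μ is conjugate. Posterior precision = 1/σ₀² + n/σ²; posterior mean is the precision-weighted average of μ₀ and x̄.
n·x̄ = 14·940.10 = 13161.4.
σ₀² = 239.76² = 57484.8576, σ² = 225.47² = 50836.7209; σ² + n·σ₀² = 50836.7209 + 14·57484.8576 = 855624.7273.
Posterior mean = (μ₀/σ₀² + n·x̄/σ²)/(1/σ₀² + n/σ²) = (σ²·μ₀ + σ₀²·n·x̄)/(σ² + n·σ₀²) = (50836.7209·828.58 + 57484.8576·13161.4)/855624.7273 = 798703495.019962/855624.7273 = 933.4741.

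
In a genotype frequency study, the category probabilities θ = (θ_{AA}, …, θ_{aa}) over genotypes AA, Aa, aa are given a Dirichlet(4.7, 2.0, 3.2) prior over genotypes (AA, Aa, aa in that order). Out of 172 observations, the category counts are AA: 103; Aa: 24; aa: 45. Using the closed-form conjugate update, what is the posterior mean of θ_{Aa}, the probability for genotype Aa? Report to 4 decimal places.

The Dirichlet prior is conjugate to the Multinomial likelihood: each posterior αⱼ = prior αⱼ + observed count nⱼ.
Posterior concentration: (107.7, 26.0, 48.2), total = 181.9.
E[θ_{Aa}|data] = α_{Aa}/Σα = 26.0/181.9 = 0.1429.

0.1429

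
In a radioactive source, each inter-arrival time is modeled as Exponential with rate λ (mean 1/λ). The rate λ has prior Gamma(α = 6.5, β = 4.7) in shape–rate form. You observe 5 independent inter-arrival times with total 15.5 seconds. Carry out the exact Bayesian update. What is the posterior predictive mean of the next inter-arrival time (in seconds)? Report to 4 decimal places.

1.9238

With a Gamma(shape α, rate β) prior on the exponential rate λ, the posterior after n observations with total T = Σxᵢ is Gamma(α+n, β+T).
Posterior: Gamma(6.5+5, 4.7+15.5) = Gamma(11.5, 20.2).
The predictive distribution for the next observation is Lomax; its mean is β/(α−1) = 20.2/10.5 = 1.9238.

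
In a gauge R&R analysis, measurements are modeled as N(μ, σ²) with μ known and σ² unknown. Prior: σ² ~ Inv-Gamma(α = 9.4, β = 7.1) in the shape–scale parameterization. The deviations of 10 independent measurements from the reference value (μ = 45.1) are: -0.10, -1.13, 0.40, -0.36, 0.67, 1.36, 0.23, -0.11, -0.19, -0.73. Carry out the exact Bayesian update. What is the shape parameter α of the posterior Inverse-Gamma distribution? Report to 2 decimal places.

14.40

With known mean μ and an Inverse-Gamma(α, β) prior on σ², the Normal likelihood is conjugate: posterior is Inv-Gamma(α + n/2, β + Σ(xᵢ−μ)²/2).
Σ(xᵢ−μ)² = (-0.10)² + (-1.13)² + (0.40)² + (-0.36)² + (0.67)² + (1.36)² + (0.23)² + (-0.11)² + (-0.19)² + (-0.73)² = 4.5090.
Posterior: Inv-Gamma(9.4 + 10/2, 7.1 + 4.5090/2) = Inv-Gamma(14.40, 9.35450).
Posterior α = 14.40.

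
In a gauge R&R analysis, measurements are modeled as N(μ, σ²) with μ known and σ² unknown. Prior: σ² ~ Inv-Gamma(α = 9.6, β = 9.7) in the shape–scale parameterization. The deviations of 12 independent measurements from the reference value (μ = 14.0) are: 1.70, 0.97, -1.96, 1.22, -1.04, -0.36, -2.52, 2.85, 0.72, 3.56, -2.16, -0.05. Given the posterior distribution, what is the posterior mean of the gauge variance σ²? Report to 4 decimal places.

2.1269

With known mean μ and an Inverse-Gamma(α, β) prior on σ², the Normal likelihood is conjugate: posterior is Inv-Gamma(α + n/2, β + Σ(xᵢ−μ)²/2).
Σ(xᵢ−μ)² = (1.70)² + (0.97)² + (-1.96)² + (1.22)² + (-1.04)² + (-0.36)² + (-2.52)² + (2.85)² + (0.72)² + (3.56)² + (-2.16)² + (-0.05)² = 42.7051.
Posterior: Inv-Gamma(9.6 + 12/2, 9.7 + 42.7051/2) = Inv-Gamma(15.60, 31.05255).
E[σ²|data] = β/(α−1) = 31.05255/14.60 = 2.1269.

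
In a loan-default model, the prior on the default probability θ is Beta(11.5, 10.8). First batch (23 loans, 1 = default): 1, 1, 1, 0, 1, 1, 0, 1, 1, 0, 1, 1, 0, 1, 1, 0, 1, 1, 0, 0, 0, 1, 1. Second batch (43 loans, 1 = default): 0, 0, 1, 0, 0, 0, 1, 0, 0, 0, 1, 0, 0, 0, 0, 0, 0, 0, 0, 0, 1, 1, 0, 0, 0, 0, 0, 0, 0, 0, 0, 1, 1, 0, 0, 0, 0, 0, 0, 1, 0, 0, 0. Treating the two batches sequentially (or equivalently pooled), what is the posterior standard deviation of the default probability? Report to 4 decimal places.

0.0516

The Beta prior is conjugate to a Binomial/Bernoulli likelihood; the update adds successes to α and failures to β.
After batch 1: Beta(11.5+15, 10.8+8) = Beta(26.5, 18.8).
After batch 2: Beta(26.5+8, 18.8+35) = Beta(34.5, 53.8).
Var = αβ/((α+β)²(α+β+1)) = 34.5·53.8/(88.3²·89.3) = 0.00266581; SD = √0.00266581 = 0.0516.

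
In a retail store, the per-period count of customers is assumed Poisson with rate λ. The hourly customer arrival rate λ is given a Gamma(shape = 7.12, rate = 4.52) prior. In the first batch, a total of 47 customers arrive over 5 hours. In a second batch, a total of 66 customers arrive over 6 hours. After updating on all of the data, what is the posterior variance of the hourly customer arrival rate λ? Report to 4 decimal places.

With a Gamma(shape α, rate β) prior, the Poisson likelihood is conjugate: the posterior is Gamma(α + ΣXᵢ, β + n).
After batch 1: Gamma(α+S, β+n) = Gamma(7.12+47, 4.52+5) = Gamma(54.12, 9.52).
After batch 2: Gamma(α+S, β+n) = Gamma(54.12+66, 9.52+6) = Gamma(120.12, 15.52).
Var = α/β² = 120.12/15.52² = 0.4987.

0.4987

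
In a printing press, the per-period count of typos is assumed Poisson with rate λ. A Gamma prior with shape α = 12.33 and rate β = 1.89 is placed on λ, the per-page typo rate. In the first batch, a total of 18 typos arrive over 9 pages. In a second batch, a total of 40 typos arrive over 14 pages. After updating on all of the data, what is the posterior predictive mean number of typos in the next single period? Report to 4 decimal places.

With a Gamma(shape α, rate β) prior, the Poisson likelihood is conjugate: the posterior is Gamma(α + ΣXᵢ, β + n).
After batch 1: Gamma(α+S, β+n) = Gamma(12.33+18, 1.89+9) = Gamma(30.33, 10.89).
After batch 2: Gamma(α+S, β+n) = Gamma(30.33+40, 10.89+14) = Gamma(70.33, 24.89).
The predictive distribution for one future period is NegBinom with mean α/β = 2.8256.

2.8256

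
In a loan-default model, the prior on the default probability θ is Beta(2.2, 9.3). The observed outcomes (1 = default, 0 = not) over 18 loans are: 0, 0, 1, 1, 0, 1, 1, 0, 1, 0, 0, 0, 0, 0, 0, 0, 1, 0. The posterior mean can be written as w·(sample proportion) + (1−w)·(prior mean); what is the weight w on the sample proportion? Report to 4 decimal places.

The Beta prior is conjugate to a Binomial/Bernoulli likelihood; the update adds successes to α and failures to β.
Posterior mean = (α₀+k)/(α₀+β₀+n) = [n/(α₀+β₀+n)]·(k/n) + [(α₀+β₀)/(α₀+β₀+n)]·α₀/(α₀+β₀), so only n and the prior enter the weight.
The weight on the data is w = n/(α₀+β₀+n) = 18/(2.2+9.3+18) = 18/29.5 = 0.6102.

0.6102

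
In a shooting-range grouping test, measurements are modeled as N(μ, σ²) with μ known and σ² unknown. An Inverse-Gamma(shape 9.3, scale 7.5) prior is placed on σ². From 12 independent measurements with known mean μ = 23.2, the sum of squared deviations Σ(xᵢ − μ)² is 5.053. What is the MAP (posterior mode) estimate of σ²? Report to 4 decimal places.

With known mean μ and an Inverse-Gamma(α, β) prior on σ², the Normal likelihood is conjugate: posterior is Inv-Gamma(α + n/2, β + Σ(xᵢ−μ)²/2).
Posterior: Inv-Gamma(9.3 + 12/2, 7.5 + 5.053/2) = Inv-Gamma(15.30, 10.0265).
Mode = β/(α+1) = 10.0265/16.30 = 0.6151.

0.6151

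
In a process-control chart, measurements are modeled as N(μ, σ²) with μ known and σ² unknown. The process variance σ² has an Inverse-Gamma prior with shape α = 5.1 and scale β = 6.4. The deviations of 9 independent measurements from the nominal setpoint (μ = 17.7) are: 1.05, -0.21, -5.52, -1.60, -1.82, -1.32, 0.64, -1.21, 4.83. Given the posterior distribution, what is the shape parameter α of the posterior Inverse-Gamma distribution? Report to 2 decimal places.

9.60

With known mean μ and an Inverse-Gamma(α, β) prior on σ², the Normal likelihood is conjugate: posterior is Inv-Gamma(α + n/2, β + Σ(xᵢ−μ)²/2).
Σ(xᵢ−μ)² = (1.05)² + (-0.21)² + (-5.52)² + (-1.60)² + (-1.82)² + (-1.32)² + (0.64)² + (-1.21)² + (4.83)² = 64.4344.
Posterior: Inv-Gamma(5.1 + 9/2, 6.4 + 64.4344/2) = Inv-Gamma(9.60, 38.61720).
Posterior α = 9.60.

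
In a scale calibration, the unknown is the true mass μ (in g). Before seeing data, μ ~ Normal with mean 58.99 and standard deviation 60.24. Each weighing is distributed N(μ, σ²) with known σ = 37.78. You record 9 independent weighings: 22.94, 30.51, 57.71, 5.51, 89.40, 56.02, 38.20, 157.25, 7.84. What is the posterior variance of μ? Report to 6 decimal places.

151.951313

For Normal data with known variance σ², a Normal(μ₀, σ₀²) prior on μ is conjugate. Posterior precision = 1/σ₀² + n/σ²; posterior mean is the precision-weighted average of μ₀ and x̄.
σ₀² = 60.24² = 3628.8576, σ² = 37.78² = 1427.3284; σ² + n·σ₀² = 1427.3284 + 9·3628.8576 = 34087.0468.
Posterior precision = 1/σ₀² + n/σ² = 1/3628.8576 + 9/1427.3284 = (σ² + n·σ₀²)/(σ₀²σ²) = 34087.0468/(3628.8576·1427.3284); posterior variance σₙ² = σ₀²σ²/(σ² + n·σ₀²) = 3628.8576·1427.3284/34087.0468 = 151.951313.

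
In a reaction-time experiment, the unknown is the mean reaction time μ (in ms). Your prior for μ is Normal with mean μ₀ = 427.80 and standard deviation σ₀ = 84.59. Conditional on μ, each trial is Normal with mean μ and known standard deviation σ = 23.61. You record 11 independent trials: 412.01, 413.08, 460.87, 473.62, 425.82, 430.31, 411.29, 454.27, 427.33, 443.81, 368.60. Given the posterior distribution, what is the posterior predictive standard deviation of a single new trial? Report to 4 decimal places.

For Normal data with known variance σ², a Normal(μ₀, σ₀²) prior on μ is conjugate. Posterior precision = 1/σ₀² + n/σ²; posterior mean is the precision-weighted average of μ₀ and x̄.
σ₀² = 84.59² = 7155.4681, σ² = 23.61² = 557.4321; σ² + n·σ₀² = 557.4321 + 11·7155.4681 = 79267.5812.
Posterior precision = 1/σ₀² + n/σ² = 1/7155.4681 + 11/557.4321 = (σ² + n·σ₀²)/(σ₀²σ²) = 79267.5812/(7155.4681·557.4321); posterior variance σₙ² = σ₀²σ²/(σ² + n·σ₀²) = 7155.4681·557.4321/79267.5812 = 50.319280.
Predictive variance for one new observation = σₙ² + σ² = 7155.4681·557.4321/79267.5812 + 557.4321 = σ²·(σ₀² + 79267.5812)/79267.5812 = 557.4321·86423.0493/79267.5812 = 607.751380; SD = √(557.4321·86423.0493/79267.5812) = 24.6526.

24.6526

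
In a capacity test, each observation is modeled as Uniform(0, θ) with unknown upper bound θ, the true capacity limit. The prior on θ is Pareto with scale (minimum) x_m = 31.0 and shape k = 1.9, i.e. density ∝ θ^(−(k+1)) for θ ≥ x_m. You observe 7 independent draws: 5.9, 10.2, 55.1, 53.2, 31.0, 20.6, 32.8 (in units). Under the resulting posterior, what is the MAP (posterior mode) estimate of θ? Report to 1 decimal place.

A Pareto(scale x_m, shape k) prior on the upper bound θ of Uniform(0, θ) is conjugate: posterior is Pareto(max(x_m, max xᵢ), k + n).
Sample maximum = 55.1; prior scale x_m = 31.0 → posterior scale = max = 55.1.
Posterior shape = 1.9 + 7 = 8.9.
The Pareto density is decreasing on [x_m, ∞), so the mode is x_m = 55.1.

55.1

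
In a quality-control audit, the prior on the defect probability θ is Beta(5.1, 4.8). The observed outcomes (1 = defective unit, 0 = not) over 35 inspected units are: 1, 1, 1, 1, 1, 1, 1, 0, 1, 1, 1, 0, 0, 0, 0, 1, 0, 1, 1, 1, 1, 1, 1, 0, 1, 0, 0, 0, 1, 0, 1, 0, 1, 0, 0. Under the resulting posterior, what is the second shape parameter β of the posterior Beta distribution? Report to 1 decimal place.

The Beta prior is conjugate to a Binomial/Bernoulli likelihood; the update adds successes to α and failures to β.
Posterior: Beta(α+k, β+n−k) = Beta(5.1+21, 4.8+14) = Beta(26.1, 18.8).
Posterior β = 18.8.

18.8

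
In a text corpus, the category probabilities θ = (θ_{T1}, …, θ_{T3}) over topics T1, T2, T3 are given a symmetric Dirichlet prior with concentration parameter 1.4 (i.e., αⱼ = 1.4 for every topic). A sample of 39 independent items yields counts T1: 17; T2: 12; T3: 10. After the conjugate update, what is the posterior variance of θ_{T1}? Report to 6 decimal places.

The Dirichlet prior is conjugate to the Multinomial likelihood: each posterior αⱼ = prior αⱼ + observed count nⱼ.
Posterior concentration: (18.4, 13.4, 11.4), total = 43.2.
Var[θ_j] = α_j(Σα−α_j)/((Σα)²(Σα+1)) = 18.4·24.8/(43.2²·44.2) = 0.005532.

0.005532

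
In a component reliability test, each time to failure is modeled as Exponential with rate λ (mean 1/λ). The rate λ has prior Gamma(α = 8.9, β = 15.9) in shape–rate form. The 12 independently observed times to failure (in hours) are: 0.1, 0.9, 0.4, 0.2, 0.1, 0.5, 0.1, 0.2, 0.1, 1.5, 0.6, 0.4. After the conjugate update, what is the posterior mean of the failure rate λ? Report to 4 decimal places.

0.9952

With a Gamma(shape α, rate β) prior on the exponential rate λ, the posterior after n observations with total T = Σxᵢ is Gamma(α+n, β+T).
Sum of observations T = 5.1 hours; n = 12.
Posterior: Gamma(8.9+12, 15.9+5.1) = Gamma(20.9, 21.0).
Posterior mean of λ = α/β = 20.9/21.0 = 0.9952.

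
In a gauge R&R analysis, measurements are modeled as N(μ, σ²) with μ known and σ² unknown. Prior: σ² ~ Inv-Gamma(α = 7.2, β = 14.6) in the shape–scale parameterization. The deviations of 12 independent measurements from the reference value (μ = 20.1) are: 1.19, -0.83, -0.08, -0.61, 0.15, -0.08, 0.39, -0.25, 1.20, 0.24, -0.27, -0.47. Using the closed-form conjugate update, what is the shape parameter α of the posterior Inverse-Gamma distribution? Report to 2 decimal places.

With known mean μ and an Inverse-Gamma(α, β) prior on σ², the Normal likelihood is conjugate: posterior is Inv-Gamma(α + n/2, β + Σ(xᵢ−μ)²/2).
Σ(xᵢ−μ)² = (1.19)² + (-0.83)² + (-0.08)² + (-0.61)² + (0.15)² + (-0.08)² + (0.39)² + (-0.25)² + (1.20)² + (0.24)² + (-0.27)² + (-0.47)² = 4.5184.
Posterior: Inv-Gamma(7.2 + 12/2, 14.6 + 4.5184/2) = Inv-Gamma(13.20, 16.85920).
Posterior α = 13.20.

13.20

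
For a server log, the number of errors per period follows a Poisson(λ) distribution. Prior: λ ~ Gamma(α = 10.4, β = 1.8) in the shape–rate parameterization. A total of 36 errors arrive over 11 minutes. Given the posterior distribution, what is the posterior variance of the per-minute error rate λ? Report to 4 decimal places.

With a Gamma(shape α, rate β) prior, the Poisson likelihood is conjugate: the posterior is Gamma(α + ΣXᵢ, β + n).
Posterior: Gamma(α+S, β+n) = Gamma(10.4+36, 1.8+11) = Gamma(46.4, 12.8).
Var = α/β² = 46.4/12.8² = 0.2832.

0.2832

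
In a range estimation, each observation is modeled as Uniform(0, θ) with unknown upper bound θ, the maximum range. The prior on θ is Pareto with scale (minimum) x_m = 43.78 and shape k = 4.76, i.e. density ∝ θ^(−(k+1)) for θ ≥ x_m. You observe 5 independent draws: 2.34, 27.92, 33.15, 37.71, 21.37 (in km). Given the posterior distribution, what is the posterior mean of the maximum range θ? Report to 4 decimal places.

A Pareto(scale x_m, shape k) prior on the upper bound θ of Uniform(0, θ) is conjugate: posterior is Pareto(max(x_m, max xᵢ), k + n).
Sample maximum = 37.71; prior scale x_m = 43.78 → posterior scale = max = 43.78.
Posterior shape = 4.76 + 5 = 9.76.
E[θ|data] = k·x_m/(k−1) = 9.76·43.78/8.76 = 48.7777.

48.7777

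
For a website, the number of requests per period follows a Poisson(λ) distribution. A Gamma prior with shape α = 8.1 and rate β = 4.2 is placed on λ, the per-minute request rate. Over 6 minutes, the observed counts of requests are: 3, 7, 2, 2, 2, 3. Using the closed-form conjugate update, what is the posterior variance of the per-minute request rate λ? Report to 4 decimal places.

With a Gamma(shape α, rate β) prior, the Poisson likelihood is conjugate: the posterior is Gamma(α + ΣXᵢ, β + n).
Sum of counts S = 19 over n = 6 minutes.
Posterior: Gamma(α+S, β+n) = Gamma(8.1+19, 4.2+6) = Gamma(27.1, 10.2).
Var = α/β² = 27.1/10.2² = 0.2605.

0.2605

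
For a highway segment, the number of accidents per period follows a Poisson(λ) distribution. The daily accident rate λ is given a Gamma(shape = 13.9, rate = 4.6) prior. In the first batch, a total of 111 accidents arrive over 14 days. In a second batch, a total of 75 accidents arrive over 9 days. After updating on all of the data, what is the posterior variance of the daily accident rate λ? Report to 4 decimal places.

With a Gamma(shape α, rate β) prior, the Poisson likelihood is conjugate: the posterior is Gamma(α + ΣXᵢ, β + n).
After batch 1: Gamma(α+S, β+n) = Gamma(13.9+111, 4.6+14) = Gamma(124.9, 18.6).
After batch 2: Gamma(α+S, β+n) = Gamma(124.9+75, 18.6+9) = Gamma(199.9, 27.6).
Var = α/β² = 199.9/27.6² = 0.2624.

0.2624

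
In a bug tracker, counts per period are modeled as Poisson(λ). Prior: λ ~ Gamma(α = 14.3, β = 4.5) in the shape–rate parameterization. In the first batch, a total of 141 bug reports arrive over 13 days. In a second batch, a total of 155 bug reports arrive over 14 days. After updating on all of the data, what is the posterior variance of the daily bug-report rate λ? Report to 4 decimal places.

With a Gamma(shape α, rate β) prior, the Poisson likelihood is conjugate: the posterior is Gamma(α + ΣXᵢ, β + n).
After batch 1: Gamma(α+S, β+n) = Gamma(14.3+141, 4.5+13) = Gamma(155.3, 17.5).
After batch 2: Gamma(α+S, β+n) = Gamma(155.3+155, 17.5+14) = Gamma(310.3, 31.5).
Var = α/β² = 310.3/31.5² = 0.3127.

0.3127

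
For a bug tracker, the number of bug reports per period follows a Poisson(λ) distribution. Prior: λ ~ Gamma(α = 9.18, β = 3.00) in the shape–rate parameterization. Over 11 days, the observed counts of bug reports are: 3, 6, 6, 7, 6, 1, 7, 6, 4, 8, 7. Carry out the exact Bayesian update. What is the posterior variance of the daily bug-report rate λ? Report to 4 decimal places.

0.3581

With a Gamma(shape α, rate β) prior, the Poisson likelihood is conjugate: the posterior is Gamma(α + ΣXᵢ, β + n).
Sum of counts S = 61 over n = 11 days.
Posterior: Gamma(α+S, β+n) = Gamma(9.18+61, 3.00+11) = Gamma(70.18, 14.00).
Var = α/β² = 70.18/14.00² = 0.3581.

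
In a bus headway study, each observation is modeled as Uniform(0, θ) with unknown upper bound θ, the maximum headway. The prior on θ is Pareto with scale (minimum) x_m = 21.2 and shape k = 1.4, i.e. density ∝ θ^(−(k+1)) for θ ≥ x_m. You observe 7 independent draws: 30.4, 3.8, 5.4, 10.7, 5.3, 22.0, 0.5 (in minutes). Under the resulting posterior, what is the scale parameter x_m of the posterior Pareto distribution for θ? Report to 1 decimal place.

A Pareto(scale x_m, shape k) prior on the upper bound θ of Uniform(0, θ) is conjugate: posterior is Pareto(max(x_m, max xᵢ), k + n).
Sample maximum = 30.4; prior scale x_m = 21.2 → posterior scale = max = 30.4.
Posterior shape = 1.4 + 7 = 8.4.
Posterior scale x_m = 30.4.

30.4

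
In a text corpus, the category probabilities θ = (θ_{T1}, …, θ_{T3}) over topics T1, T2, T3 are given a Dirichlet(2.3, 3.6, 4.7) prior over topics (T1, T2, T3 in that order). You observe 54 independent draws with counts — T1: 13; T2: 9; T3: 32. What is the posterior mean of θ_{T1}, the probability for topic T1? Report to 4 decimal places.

0.2368

The Dirichlet prior is conjugate to the Multinomial likelihood: each posterior αⱼ = prior αⱼ + observed count nⱼ.
Posterior concentration: (15.3, 12.6, 36.7), total = 64.6.
E[θ_{T1}|data] = α_{T1}/Σα = 15.3/64.6 = 0.2368.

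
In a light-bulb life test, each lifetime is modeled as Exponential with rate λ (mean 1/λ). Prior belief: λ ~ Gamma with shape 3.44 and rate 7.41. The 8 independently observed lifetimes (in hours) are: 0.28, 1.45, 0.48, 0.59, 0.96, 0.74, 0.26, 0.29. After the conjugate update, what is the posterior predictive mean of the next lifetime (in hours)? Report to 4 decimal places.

1.1935

With a Gamma(shape α, rate β) prior on the exponential rate λ, the posterior after n observations with total T = Σxᵢ is Gamma(α+n, β+T).
Sum of observations T = 5.05 hours; n = 8.
Posterior: Gamma(3.44+8, 7.41+5.05) = Gamma(11.44, 12.46).
The predictive distribution for the next observation is Lomax; its mean is β/(α−1) = 12.46/10.44 = 1.1935.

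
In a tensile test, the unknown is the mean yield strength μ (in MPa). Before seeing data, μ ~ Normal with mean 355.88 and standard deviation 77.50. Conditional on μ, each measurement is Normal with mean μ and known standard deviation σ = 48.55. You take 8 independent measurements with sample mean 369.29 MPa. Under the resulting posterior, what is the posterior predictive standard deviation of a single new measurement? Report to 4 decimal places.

51.3611

For Normal data with known variance σ², a Normal(μ₀, σ₀²) prior on μ is conjugate. Posterior precision = 1/σ₀² + n/σ²; posterior mean is the precision-weighted average of μ₀ and x̄.
σ₀² = 77.50² = 6006.25, σ² = 48.55² = 2357.1025; σ² + n·σ₀² = 2357.1025 + 8·6006.25 = 50407.1025.
Posterior precision = 1/σ₀² + n/σ² = 1/6006.25 + 8/2357.1025 = (σ² + n·σ₀²)/(σ₀²σ²) = 50407.1025/(6006.25·2357.1025); posterior variance σₙ² = σ₀²σ²/(σ² + n·σ₀²) = 6006.25·2357.1025/50407.1025 = 280.860160.
Predictive variance for one new observation = σₙ² + σ² = 6006.25·2357.1025/50407.1025 + 2357.1025 = σ²·(σ₀² + 50407.1025)/50407.1025 = 2357.1025·56413.3525/50407.1025 = 2637.962660; SD = √(2357.1025·56413.3525/50407.1025) = 51.3611.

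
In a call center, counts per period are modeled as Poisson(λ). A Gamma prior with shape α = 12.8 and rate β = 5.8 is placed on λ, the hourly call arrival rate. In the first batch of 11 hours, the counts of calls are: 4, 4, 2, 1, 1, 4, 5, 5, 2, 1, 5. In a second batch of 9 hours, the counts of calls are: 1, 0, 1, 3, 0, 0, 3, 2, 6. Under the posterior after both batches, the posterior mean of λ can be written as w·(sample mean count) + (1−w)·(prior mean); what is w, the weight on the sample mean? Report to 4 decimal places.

With a Gamma(shape α, rate β) prior, the Poisson likelihood is conjugate: the posterior is Gamma(α + ΣXᵢ, β + n).
Total number of hours: n = 11 + 9 = 20.
Posterior mean = (α₀+S)/(β₀+n) = [n/(β₀+n)]·(S/n) + [β₀/(β₀+n)]·(α₀/β₀), so only n and β₀ enter the weight.
Weight on data w = n/(β₀+n) = 20/(5.8+20) = 20/25.8 = 0.7752.

0.7752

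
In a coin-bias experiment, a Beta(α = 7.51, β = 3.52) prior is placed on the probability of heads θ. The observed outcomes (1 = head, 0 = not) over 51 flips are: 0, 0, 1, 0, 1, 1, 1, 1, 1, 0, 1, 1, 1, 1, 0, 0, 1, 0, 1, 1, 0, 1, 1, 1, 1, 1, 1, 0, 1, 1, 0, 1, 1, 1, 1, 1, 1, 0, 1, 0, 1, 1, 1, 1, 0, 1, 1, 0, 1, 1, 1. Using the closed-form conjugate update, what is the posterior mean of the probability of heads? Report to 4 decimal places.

0.7176

The Beta prior is conjugate to a Binomial/Bernoulli likelihood; the update adds successes to α and failures to β.
Posterior: Beta(α+k, β+n−k) = Beta(7.51+37, 3.52+14) = Beta(44.51, 17.52).
Posterior mean = α/(α+β) = 44.51/62.03 = 0.7176.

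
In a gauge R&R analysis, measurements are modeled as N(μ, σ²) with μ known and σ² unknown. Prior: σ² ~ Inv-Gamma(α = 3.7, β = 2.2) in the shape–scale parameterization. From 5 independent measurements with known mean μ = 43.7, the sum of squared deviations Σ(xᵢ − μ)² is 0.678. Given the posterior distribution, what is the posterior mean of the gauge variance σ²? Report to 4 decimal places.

0.4883

With known mean μ and an Inverse-Gamma(α, β) prior on σ², the Normal likelihood is conjugate: posterior is Inv-Gamma(α + n/2, β + Σ(xᵢ−μ)²/2).
Posterior: Inv-Gamma(3.7 + 5/2, 2.2 + 0.678/2) = Inv-Gamma(6.20, 2.5390).
E[σ²|data] = β/(α−1) = 2.5390/5.20 = 0.4883.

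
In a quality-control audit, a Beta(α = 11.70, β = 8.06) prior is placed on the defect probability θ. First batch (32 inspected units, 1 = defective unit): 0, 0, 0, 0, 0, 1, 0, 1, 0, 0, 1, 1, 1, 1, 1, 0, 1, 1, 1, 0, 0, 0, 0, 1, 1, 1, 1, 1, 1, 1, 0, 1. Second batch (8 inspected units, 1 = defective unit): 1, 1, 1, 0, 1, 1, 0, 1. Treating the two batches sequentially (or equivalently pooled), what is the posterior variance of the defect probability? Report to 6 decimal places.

The Beta prior is conjugate to a Binomial/Bernoulli likelihood; the update adds successes to α and failures to β.
After batch 1: Beta(11.70+18, 8.06+14) = Beta(29.70, 22.06).
After batch 2: Beta(29.70+6, 22.06+2) = Beta(35.70, 24.06).
Var = αβ/((α+β)²(α+β+1)) = 35.70·24.06/(59.76²·60.76) = 0.003958.

0.003958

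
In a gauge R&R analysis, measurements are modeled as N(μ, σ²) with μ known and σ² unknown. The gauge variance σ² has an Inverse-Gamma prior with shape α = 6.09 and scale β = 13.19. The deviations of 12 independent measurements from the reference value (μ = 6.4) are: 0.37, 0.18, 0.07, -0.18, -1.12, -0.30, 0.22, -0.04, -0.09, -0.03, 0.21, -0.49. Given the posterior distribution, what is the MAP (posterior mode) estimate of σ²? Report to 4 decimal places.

1.0800

With known mean μ and an Inverse-Gamma(α, β) prior on σ², the Normal likelihood is conjugate: posterior is Inv-Gamma(α + n/2, β + Σ(xᵢ−μ)²/2).
Σ(xᵢ−μ)² = (0.37)² + (0.18)² + (0.07)² + (-0.18)² + (-1.12)² + (-0.30)² + (0.22)² + (-0.04)² + (-0.09)² + (-0.03)² + (0.21)² + (-0.49)² = 1.8942.
Posterior: Inv-Gamma(6.09 + 12/2, 13.19 + 1.8942/2) = Inv-Gamma(12.09, 14.13710).
Mode = β/(α+1) = 14.13710/13.09 = 1.0800.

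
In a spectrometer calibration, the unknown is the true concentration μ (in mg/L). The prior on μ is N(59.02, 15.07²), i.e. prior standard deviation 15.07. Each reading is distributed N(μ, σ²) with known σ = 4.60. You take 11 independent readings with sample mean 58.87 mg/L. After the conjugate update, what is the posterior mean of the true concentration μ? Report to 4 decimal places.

For Normal data with known variance σ², a Normal(μ₀, σ₀²) prior on μ is conjugate. Posterior precision = 1/σ₀² + n/σ²; posterior mean is the precision-weighted average of μ₀ and x̄.
n·x̄ = 11·58.87 = 647.57.
σ₀² = 15.07² = 227.1049, σ² = 4.60² = 21.16; σ² + n·σ₀² = 21.16 + 11·227.1049 = 2519.3139.
Posterior mean = (μ₀/σ₀² + n·x̄/σ²)/(1/σ₀² + n/σ²) = (σ²·μ₀ + σ₀²·n·x̄)/(σ² + n·σ₀²) = (21.16·59.02 + 227.1049·647.57)/2519.3139 = 148315.183293/2519.3139 = 58.8713.

58.8713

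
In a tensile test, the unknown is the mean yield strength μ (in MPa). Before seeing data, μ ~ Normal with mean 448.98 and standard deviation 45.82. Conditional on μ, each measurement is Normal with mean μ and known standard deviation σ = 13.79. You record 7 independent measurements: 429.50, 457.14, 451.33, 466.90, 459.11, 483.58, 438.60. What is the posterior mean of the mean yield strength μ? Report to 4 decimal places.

455.0867

For Normal data with known variance σ², a Normal(μ₀, σ₀²) prior on μ is conjugate. Posterior precision = 1/σ₀² + n/σ²; posterior mean is the precision-weighted average of μ₀ and x̄.
Σxᵢ = 429.50 + 457.14 + 451.33 + 466.90 + 459.11 + 483.58 + 438.60 = 3186.16, so n·x̄ = 3186.16.
σ₀² = 45.82² = 2099.4724, σ² = 13.79² = 190.1641; σ² + n·σ₀² = 190.1641 + 7·2099.4724 = 14886.4709.
Posterior mean = (μ₀/σ₀² + n·x̄/σ²)/(1/σ₀² + n/σ²) = (σ²·μ₀ + σ₀²·n·x̄)/(σ² + n·σ₀²) = (190.1641·448.98 + 2099.4724·3186.16)/14886.4709 = 6774634.859602/14886.4709 = 455.0867.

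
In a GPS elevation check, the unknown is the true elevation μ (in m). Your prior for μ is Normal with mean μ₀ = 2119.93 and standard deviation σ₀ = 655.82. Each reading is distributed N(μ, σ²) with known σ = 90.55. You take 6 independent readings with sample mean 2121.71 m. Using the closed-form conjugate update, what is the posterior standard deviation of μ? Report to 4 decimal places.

36.9083

For Normal data with known variance σ², a Normal(μ₀, σ₀²) prior on μ is conjugate. Posterior precision = 1/σ₀² + n/σ²; posterior mean is the precision-weighted average of μ₀ and x̄.
σ₀² = 655.82² = 430099.8724, σ² = 90.55² = 8199.3025; σ² + n·σ₀² = 8199.3025 + 6·430099.8724 = 2588798.5369.
Posterior precision = 1/σ₀² + n/σ² = 1/430099.8724 + 6/8199.3025 = (σ² + n·σ₀²)/(σ₀²σ²) = 2588798.5369/(430099.8724·8199.3025); posterior variance σₙ² = σ₀²σ²/(σ² + n·σ₀²) = 430099.8724·8199.3025/2588798.5369 = 1362.222247.
Posterior SD = √σₙ² = √(430099.8724·8199.3025/2588798.5369) = 36.9083.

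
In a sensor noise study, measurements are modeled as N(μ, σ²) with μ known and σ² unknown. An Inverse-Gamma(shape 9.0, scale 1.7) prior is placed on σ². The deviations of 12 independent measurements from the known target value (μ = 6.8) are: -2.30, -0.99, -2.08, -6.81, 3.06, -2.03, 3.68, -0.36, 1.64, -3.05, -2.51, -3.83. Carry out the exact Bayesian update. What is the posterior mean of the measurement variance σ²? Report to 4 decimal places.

4.3032

With known mean μ and an Inverse-Gamma(α, β) prior on σ², the Normal likelihood is conjugate: posterior is Inv-Gamma(α + n/2, β + Σ(xᵢ−μ)²/2).
Σ(xᵢ−μ)² = (-2.30)² + (-0.99)² + (-2.08)² + (-6.81)² + (3.06)² + (-2.03)² + (3.68)² + (-0.36)² + (1.64)² + (-3.05)² + (-2.51)² + (-3.83)² = 117.0902.
Posterior: Inv-Gamma(9.0 + 12/2, 1.7 + 117.0902/2) = Inv-Gamma(15.00, 60.24510).
E[σ²|data] = β/(α−1) = 60.24510/14.00 = 4.3032.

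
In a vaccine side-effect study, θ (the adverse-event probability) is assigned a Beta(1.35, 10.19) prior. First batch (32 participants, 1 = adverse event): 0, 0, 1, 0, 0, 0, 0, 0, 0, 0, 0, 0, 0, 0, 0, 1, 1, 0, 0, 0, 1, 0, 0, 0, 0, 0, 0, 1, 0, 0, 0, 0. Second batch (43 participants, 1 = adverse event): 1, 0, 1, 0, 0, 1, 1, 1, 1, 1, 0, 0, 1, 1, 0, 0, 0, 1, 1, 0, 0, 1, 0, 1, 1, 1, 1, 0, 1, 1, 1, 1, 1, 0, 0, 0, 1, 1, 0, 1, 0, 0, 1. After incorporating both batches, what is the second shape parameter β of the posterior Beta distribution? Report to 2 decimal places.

The Beta prior is conjugate to a Binomial/Bernoulli likelihood; the update adds successes to α and failures to β.
After batch 1: Beta(1.35+5, 10.19+27) = Beta(6.35, 37.19).
After batch 2: Beta(6.35+25, 37.19+18) = Beta(31.35, 55.19).
Posterior β = 55.19.

55.19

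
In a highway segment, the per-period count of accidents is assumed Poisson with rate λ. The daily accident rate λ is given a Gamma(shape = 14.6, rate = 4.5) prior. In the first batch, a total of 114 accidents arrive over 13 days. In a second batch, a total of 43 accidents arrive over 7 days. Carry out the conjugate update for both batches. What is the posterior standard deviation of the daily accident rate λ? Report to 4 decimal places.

0.5347

With a Gamma(shape α, rate β) prior, the Poisson likelihood is conjugate: the posterior is Gamma(α + ΣXᵢ, β + n).
After batch 1: Gamma(α+S, β+n) = Gamma(14.6+114, 4.5+13) = Gamma(128.6, 17.5).
After batch 2: Gamma(α+S, β+n) = Gamma(128.6+43, 17.5+7) = Gamma(171.6, 24.5).
SD = √α/β = √171.6/24.5 = 0.5347.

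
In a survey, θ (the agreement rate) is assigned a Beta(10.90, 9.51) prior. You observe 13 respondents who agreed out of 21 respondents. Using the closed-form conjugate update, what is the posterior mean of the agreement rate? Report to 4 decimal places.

The Beta prior is conjugate to a Binomial/Bernoulli likelihood; the update adds successes to α and failures to β.
Posterior: Beta(α+k, β+n−k) = Beta(10.90+13, 9.51+8) = Beta(23.90, 17.51).
Posterior mean = α/(α+β) = 23.90/41.41 = 0.5772.

0.5772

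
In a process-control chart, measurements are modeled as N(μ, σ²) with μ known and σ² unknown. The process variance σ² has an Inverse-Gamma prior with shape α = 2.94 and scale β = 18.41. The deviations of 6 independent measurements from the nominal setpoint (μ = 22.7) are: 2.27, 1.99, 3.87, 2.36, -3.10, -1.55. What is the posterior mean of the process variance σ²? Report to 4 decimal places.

7.9445

With known mean μ and an Inverse-Gamma(α, β) prior on σ², the Normal likelihood is conjugate: posterior is Inv-Gamma(α + n/2, β + Σ(xᵢ−μ)²/2).
Σ(xᵢ−μ)² = (2.27)² + (1.99)² + (3.87)² + (2.36)² + (-3.10)² + (-1.55)² = 41.6720.
Posterior: Inv-Gamma(2.94 + 6/2, 18.41 + 41.6720/2) = Inv-Gamma(5.94, 39.24600).
E[σ²|data] = β/(α−1) = 39.24600/4.94 = 7.9445.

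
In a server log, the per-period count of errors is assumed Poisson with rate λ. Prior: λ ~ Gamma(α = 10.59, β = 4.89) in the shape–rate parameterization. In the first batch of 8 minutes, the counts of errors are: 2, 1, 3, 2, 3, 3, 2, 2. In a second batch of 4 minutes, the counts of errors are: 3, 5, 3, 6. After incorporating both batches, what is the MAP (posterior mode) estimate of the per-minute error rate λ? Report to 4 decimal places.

2.6400

With a Gamma(shape α, rate β) prior, the Poisson likelihood is conjugate: the posterior is Gamma(α + ΣXᵢ, β + n).
Batch 1: sum of counts S = 18 over n = 8 minutes.
After batch 1: Gamma(α+S, β+n) = Gamma(10.59+18, 4.89+8) = Gamma(28.59, 12.89).
Batch 2: sum of counts S = 17 over n = 4 minutes.
After batch 2: Gamma(α+S, β+n) = Gamma(28.59+17, 12.89+4) = Gamma(45.59, 16.89).
Mode of Gamma(α,β) for α≥1 is (α−1)/β = 44.59/16.89 = 2.6400.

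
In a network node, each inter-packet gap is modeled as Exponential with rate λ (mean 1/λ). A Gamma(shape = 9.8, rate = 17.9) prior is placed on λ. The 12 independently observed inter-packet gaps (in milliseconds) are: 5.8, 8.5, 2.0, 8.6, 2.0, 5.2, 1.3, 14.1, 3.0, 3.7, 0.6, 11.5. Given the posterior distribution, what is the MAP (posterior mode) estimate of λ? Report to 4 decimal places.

0.2470

With a Gamma(shape α, rate β) prior on the exponential rate λ, the posterior after n observations with total T = Σxᵢ is Gamma(α+n, β+T).
Sum of observations T = 66.3 milliseconds; n = 12.
Posterior: Gamma(9.8+12, 17.9+66.3) = Gamma(21.8, 84.2).
Mode = (α−1)/β = 0.2470.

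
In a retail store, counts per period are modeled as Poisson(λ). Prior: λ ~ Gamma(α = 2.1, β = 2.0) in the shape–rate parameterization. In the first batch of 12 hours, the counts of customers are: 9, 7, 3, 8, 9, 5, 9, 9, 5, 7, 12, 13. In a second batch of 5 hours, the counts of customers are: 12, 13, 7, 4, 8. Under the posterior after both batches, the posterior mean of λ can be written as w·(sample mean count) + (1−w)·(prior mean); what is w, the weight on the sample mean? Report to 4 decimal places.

0.8947

With a Gamma(shape α, rate β) prior, the Poisson likelihood is conjugate: the posterior is Gamma(α + ΣXᵢ, β + n).
Total number of hours: n = 12 + 5 = 17.
Posterior mean = (α₀+S)/(β₀+n) = [n/(β₀+n)]·(S/n) + [β₀/(β₀+n)]·(α₀/β₀), so only n and β₀ enter the weight.
Weight on data w = n/(β₀+n) = 17/(2.0+17) = 17/19.0 = 0.8947.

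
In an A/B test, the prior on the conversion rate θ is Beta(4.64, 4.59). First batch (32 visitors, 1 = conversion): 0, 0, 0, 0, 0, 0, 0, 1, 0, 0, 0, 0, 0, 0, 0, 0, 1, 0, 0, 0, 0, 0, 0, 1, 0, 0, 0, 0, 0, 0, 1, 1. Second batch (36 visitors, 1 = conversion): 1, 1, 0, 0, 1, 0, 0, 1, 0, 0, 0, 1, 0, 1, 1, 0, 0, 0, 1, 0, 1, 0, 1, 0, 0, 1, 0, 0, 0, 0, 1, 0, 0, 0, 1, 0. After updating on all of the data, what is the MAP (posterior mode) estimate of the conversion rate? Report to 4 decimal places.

The Beta prior is conjugate to a Binomial/Bernoulli likelihood; the update adds successes to α and failures to β.
After batch 1: Beta(4.64+5, 4.59+27) = Beta(9.64, 31.59).
After batch 2: Beta(9.64+13, 31.59+23) = Beta(22.64, 54.59).
Mode of Beta(a,b) for a,b>1 is (a−1)/(a+b−2) = 21.64/75.23 = 0.2877.

0.2877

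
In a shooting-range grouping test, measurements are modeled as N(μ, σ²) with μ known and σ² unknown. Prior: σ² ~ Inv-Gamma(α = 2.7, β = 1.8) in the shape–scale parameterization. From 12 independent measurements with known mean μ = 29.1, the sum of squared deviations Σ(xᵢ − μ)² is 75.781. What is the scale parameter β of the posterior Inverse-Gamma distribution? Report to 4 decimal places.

39.6905

With known mean μ and an Inverse-Gamma(α, β) prior on σ², the Normal likelihood is conjugate: posterior is Inv-Gamma(α + n/2, β + Σ(xᵢ−μ)²/2).
Posterior: Inv-Gamma(2.7 + 12/2, 1.8 + 75.781/2) = Inv-Gamma(8.70, 39.6905).
Posterior β = 39.6905.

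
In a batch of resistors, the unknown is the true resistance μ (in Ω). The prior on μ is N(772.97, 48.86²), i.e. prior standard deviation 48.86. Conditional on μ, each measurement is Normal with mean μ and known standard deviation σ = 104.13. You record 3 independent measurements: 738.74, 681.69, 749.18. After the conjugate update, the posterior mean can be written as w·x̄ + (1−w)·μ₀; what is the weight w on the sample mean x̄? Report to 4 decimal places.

0.3978

For Normal data with known variance σ², a Normal(μ₀, σ₀²) prior on μ is conjugate. Posterior precision = 1/σ₀² + n/σ²; posterior mean is the precision-weighted average of μ₀ and x̄.
σ₀² = 48.86² = 2387.2996, σ² = 104.13² = 10843.0569. Prior precision 1/σ₀² = 1/2387.2996; data precision n/σ² = 3/10843.0569.
w = (n/σ²)/(1/σ₀² + n/σ²) = n·σ₀²/(σ² + n·σ₀²) = 3·2387.2996/(10843.0569 + 3·2387.2996) = 7161.8988/18004.9557 = 0.3978.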